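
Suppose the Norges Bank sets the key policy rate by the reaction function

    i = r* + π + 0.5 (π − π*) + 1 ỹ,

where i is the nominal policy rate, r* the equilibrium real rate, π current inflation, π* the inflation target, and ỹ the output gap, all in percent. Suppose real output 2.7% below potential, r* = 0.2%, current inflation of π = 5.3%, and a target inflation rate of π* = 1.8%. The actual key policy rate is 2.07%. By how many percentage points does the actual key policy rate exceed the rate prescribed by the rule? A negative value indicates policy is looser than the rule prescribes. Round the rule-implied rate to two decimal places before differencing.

Output 2.7% below potential → ỹ = -2.7.
i = 0.2 + 5.3 + 0.5 × (5.3 − 1.8) + 1 × (-2.7)
   = 0.2 + 5.3 + 1.75 − 2.7 = 4.55
Deviation = 2.07 − 4.55 = -2.48 pp.

-2.48 pp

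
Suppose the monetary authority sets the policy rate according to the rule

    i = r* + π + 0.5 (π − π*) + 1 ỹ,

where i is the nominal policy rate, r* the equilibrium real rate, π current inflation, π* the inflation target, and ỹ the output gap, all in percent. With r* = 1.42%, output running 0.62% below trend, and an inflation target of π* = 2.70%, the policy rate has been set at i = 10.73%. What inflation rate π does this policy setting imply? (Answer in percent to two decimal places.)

Output 0.62% below potential → ỹ = -0.62.
Collecting π: i = r* + (1 + 0.5) π − 0.5 π* + 1 ỹ
1.5 π = 10.73 − 1.42 + 0.5 × 2.70 − 1 × (-0.62) = 11.28
π = 11.28 / 1.5 = 7.52

7.52%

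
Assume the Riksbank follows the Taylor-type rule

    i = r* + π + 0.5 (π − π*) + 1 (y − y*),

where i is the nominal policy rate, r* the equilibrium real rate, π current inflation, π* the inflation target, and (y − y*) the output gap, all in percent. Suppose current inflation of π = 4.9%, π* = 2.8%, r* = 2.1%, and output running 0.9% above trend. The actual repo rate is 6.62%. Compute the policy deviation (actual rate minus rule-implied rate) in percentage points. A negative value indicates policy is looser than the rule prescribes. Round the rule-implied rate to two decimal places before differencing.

-2.33 pp

Output 0.9% above potential → (y − y*) = 0.9.
i = 2.1 + 4.9 + 0.5 × (4.9 − 2.8) + 1 × 0.9
   = 2.1 + 4.9 + 1.05 + 0.9 = 8.95
Deviation = 6.62 − 8.95 = -2.33 pp.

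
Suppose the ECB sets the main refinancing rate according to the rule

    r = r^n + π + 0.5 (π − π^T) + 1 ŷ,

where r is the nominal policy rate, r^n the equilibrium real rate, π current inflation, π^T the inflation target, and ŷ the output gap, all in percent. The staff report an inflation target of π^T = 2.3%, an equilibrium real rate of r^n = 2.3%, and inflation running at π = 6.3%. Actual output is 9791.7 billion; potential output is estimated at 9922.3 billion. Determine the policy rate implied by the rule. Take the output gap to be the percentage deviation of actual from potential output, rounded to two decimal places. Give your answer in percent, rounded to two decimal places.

9.28%

Output gap = 100 × (9791.7 − 9922.3) / 9922.3 = -1.32%.
r = 2.30 + 6.30 + 0.5 × (6.30 − 2.30) + 1 × (-1.32)
   = 2.30 + 6.3 + 2 − 1.32 = 9.28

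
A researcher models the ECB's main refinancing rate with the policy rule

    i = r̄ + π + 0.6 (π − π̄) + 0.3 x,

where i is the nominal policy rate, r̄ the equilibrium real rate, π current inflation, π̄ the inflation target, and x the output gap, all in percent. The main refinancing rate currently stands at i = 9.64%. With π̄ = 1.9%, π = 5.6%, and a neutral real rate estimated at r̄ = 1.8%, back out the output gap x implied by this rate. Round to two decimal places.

0.07%

0.3 x = 9.64 − 1.8 − 5.6 − 0.6 × (5.6 − 1.9) = 0.02
x = 0.02 / 0.3 = 0.07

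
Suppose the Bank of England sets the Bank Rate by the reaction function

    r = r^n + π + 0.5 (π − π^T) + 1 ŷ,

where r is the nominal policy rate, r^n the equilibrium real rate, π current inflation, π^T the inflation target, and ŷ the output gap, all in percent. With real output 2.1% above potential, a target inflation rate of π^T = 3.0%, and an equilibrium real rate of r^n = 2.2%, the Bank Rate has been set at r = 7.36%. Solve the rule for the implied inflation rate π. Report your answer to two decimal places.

3.04%

Output 2.1% above potential → ŷ = 2.1.
Collecting π: r = r^n + (1 + 0.5) π − 0.5 π^T + 1 ŷ
1.5 π = 7.36 − 2.2 + 0.5 × 3.0 − 1 × 2.1 = 4.56
π = 4.56 / 1.5 = 3.04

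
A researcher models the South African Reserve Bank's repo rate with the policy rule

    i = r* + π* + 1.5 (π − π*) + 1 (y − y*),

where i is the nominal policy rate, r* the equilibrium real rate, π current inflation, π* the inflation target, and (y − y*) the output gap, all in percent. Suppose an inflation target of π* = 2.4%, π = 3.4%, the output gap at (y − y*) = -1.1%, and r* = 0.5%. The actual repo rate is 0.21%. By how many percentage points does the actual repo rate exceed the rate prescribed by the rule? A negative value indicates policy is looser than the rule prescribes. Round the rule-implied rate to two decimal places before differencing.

i = 0.5 + 2.4 + 1.5 × (3.4 − 2.4) + 1 × (-1.1)
   = 0.5 + 2.4 + 1.5 − 1.1 = 3.30
Deviation = 0.21 − 3.30 = -3.09 pp.

-3.09 pp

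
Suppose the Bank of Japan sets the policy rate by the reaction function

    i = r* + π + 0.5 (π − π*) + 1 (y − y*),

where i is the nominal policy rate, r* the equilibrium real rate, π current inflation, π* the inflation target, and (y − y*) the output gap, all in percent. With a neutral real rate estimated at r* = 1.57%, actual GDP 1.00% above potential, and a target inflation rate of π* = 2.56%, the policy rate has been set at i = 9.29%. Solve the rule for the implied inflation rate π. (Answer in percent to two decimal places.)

5.33%

Output 1.00% above potential → (y − y*) = 1.00.
Collecting π: i = r* + (1 + 0.5) π − 0.5 π* + 1 (y − y*)
1.5 π = 9.29 − 1.57 + 0.5 × 2.56 − 1 × 1.00 = 8
π = 8 / 1.5 = 5.33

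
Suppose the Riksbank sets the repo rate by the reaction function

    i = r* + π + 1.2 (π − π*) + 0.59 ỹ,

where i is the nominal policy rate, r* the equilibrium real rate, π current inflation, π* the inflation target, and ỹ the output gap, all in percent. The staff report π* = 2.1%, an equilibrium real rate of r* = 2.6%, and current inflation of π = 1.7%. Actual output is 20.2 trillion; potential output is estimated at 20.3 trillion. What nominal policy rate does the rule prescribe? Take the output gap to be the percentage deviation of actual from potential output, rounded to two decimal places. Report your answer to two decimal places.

3.53%

Output gap = 100 × (20.2 − 20.3) / 20.3 = -0.49%.
i = 2.60 + 1.70 + 1.2 × (1.70 − 2.10) + 0.59 × (-0.49)
   = 2.60 + 1.7 − 0.48 − 0.2891 = 3.53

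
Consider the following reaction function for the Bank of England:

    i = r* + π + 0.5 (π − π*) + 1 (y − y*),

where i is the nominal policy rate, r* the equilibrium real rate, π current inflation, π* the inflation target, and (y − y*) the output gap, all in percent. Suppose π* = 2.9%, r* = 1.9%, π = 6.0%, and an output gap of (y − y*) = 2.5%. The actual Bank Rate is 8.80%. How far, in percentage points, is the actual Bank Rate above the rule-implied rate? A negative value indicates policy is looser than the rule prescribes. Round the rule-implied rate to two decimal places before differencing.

i = 1.9 + 6.0 + 0.5 × (6.0 − 2.9) + 1 × 2.5
   = 1.9 + 6 + 1.55 + 2.5 = 11.95
Deviation = 8.80 − 11.95 = -3.15 pp.

-3.15 pp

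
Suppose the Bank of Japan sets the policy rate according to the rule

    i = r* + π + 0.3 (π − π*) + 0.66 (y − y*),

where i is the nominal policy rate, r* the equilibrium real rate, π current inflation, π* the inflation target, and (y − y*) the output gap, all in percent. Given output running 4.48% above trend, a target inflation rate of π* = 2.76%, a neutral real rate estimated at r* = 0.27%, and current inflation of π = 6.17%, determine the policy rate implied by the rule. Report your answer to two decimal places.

10.42%

Output 4.48% above potential → (y − y*) = 4.48.
i = 0.27 + 6.17 + 0.3 × (6.17 − 2.76) + 0.66 × 4.48
   = 0.27 + 6.17 + 1.023 + 2.9568 = 10.42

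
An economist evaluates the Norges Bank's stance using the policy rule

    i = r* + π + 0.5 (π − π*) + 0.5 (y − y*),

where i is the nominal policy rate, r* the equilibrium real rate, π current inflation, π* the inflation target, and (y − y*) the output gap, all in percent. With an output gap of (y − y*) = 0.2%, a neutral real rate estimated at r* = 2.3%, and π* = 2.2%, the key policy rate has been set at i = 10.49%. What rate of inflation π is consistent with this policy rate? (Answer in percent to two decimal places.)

Collecting π: i = r* + (1 + 0.5) π − 0.5 π* + 0.5 (y − y*)
1.5 π = 10.49 − 2.3 + 0.5 × 2.2 − 0.5 × 0.2 = 9.19
π = 9.19 / 1.5 = 6.13

6.13%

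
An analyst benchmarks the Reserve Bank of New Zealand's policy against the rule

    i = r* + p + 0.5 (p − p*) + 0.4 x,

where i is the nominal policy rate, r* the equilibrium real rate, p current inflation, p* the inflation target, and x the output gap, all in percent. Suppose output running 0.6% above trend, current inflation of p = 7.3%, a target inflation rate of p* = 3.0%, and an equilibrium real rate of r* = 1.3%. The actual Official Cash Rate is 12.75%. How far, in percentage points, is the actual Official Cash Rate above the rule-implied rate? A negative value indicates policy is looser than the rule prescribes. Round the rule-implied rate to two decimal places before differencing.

Output 0.6% above potential → x = 0.6.
i = 1.3 + 7.3 + 0.5 × (7.3 − 3.0) + 0.4 × 0.6
   = 1.3 + 7.3 + 2.15 + 0.24 = 10.99
Deviation = 12.75 − 10.99 = 1.76 pp.

1.76 pp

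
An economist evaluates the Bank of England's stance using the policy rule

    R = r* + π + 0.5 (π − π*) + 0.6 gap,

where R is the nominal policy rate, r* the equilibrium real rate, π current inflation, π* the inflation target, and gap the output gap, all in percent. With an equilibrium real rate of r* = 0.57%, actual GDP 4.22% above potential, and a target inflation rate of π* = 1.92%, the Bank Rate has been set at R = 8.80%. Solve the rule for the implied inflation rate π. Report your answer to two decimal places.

Output 4.22% above potential → gap = 4.22.
Collecting π: R = r* + (1 + 0.5) π − 0.5 π* + 0.6 gap
1.5 π = 8.80 − 0.57 + 0.5 × 1.92 − 0.6 × 4.22 = 6.658
π = 6.658 / 1.5 = 4.44

4.44%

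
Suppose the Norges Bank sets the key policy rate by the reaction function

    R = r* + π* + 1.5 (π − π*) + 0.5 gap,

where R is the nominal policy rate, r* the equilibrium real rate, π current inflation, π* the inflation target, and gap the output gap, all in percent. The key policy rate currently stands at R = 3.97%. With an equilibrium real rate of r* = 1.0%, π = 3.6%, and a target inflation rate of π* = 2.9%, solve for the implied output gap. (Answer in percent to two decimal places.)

0.5 gap = 3.97 − 1.0 − 2.9 − 1.5 × (3.6 − 2.9) = -0.98
gap = -0.98 / 0.5 = -1.96

-1.96%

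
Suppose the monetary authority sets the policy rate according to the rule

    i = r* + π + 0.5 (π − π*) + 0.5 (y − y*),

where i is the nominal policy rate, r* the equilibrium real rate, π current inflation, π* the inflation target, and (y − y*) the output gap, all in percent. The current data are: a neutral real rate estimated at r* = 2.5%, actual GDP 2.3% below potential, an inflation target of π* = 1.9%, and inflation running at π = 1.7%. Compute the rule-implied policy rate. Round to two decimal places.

Output 2.3% below potential → (y − y*) = -2.3.
i = 2.5 + 1.7 + 0.5 × (1.7 − 1.9) + 0.5 × (-2.3)
   = 2.5 + 1.7 − 0.1 − 1.15 = 2.95

2.95%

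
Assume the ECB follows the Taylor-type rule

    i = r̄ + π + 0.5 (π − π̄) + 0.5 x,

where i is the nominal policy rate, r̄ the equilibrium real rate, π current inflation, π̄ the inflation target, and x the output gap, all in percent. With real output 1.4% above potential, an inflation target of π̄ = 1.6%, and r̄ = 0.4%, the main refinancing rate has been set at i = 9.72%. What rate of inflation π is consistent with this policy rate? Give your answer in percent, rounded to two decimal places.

Output 1.4% above potential → x = 1.4.
Collecting π: i = r̄ + (1 + 0.5) π − 0.5 π̄ + 0.5 x
1.5 π = 9.72 − 0.4 + 0.5 × 1.6 − 0.5 × 1.4 = 9.42
π = 9.42 / 1.5 = 6.28

6.28%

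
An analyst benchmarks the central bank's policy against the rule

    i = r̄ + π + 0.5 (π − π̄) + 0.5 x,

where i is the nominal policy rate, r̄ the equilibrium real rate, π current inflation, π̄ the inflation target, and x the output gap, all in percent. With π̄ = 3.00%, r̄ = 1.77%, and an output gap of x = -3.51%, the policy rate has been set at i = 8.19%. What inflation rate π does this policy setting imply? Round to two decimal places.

6.45%

Collecting π: i = r̄ + (1 + 0.5) π − 0.5 π̄ + 0.5 x
1.5 π = 8.19 − 1.77 + 0.5 × 3.00 − 0.5 × (-3.51) = 9.675
π = 9.675 / 1.5 = 6.45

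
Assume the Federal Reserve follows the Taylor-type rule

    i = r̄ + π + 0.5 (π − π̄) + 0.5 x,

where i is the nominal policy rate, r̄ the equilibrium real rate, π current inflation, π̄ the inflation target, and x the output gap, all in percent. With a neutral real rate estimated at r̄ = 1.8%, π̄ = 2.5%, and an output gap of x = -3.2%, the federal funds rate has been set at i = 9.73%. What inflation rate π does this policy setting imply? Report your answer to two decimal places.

7.19%

Collecting π: i = r̄ + (1 + 0.5) π − 0.5 π̄ + 0.5 x
1.5 π = 9.73 − 1.8 + 0.5 × 2.5 − 0.5 × (-3.2) = 10.78
π = 10.78 / 1.5 = 7.19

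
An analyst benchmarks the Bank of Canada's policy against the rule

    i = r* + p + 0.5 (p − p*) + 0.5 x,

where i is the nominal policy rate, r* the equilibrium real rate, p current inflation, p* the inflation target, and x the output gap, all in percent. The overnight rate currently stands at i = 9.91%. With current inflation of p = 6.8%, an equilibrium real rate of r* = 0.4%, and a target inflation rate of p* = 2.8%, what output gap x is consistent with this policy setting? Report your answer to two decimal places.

0.5 x = 9.91 − 0.4 − 6.8 − 0.5 × (6.8 − 2.8) = 0.71
x = 0.71 / 0.5 = 1.42

1.42%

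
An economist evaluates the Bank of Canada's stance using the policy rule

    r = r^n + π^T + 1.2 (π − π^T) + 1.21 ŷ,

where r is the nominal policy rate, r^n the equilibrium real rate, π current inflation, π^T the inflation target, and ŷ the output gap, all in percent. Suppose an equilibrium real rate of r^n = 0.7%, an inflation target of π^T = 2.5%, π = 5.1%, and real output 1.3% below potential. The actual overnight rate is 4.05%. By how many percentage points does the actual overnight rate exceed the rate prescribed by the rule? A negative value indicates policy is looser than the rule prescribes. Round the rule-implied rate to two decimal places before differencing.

Output 1.3% below potential → ŷ = -1.3.
r = 0.7 + 2.5 + 1.2 × (5.1 − 2.5) + 1.21 × (-1.3)
   = 0.7 + 2.5 + 3.12 − 1.573 = 4.75
Deviation = 4.05 − 4.75 = -0.70 pp.

-0.70 pp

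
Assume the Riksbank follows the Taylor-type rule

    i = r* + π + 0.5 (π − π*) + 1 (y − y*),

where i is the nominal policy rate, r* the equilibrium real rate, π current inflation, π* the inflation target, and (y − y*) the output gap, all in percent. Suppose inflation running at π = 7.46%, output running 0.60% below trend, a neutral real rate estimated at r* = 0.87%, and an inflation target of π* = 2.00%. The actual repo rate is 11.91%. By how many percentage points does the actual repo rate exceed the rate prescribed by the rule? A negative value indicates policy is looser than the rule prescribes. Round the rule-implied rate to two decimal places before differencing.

1.45 pp

Output 0.60% below potential → (y − y*) = -0.60.
i = 0.87 + 7.46 + 0.5 × (7.46 − 2.00) + 1 × (-0.60)
   = 0.87 + 7.46 + 2.73 − 0.6 = 10.46
Deviation = 11.91 − 10.46 = 1.45 pp.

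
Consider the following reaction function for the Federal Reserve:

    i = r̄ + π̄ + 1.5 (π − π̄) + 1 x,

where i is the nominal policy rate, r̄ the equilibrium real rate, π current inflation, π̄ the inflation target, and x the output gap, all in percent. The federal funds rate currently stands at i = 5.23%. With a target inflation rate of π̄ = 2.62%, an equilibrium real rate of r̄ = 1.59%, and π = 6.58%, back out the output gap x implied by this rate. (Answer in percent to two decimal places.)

1 x = 5.23 − 1.59 − 2.62 − 1.5 × (6.58 − 2.62) = -4.92
x = -4.92 / 1 = -4.92

-4.92%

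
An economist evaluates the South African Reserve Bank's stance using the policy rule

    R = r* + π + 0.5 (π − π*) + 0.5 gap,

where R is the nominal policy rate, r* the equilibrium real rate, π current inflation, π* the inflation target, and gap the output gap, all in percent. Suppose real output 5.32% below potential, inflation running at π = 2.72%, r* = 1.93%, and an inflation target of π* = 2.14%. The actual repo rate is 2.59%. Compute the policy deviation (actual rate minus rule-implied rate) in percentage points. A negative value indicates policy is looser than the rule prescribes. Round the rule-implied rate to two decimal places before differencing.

Output 5.32% below potential → gap = -5.32.
R = 1.93 + 2.72 + 0.5 × (2.72 − 2.14) + 0.5 × (-5.32)
   = 1.93 + 2.72 + 0.29 − 2.66 = 2.28
Deviation = 2.59 − 2.28 = 0.31 pp.

0.31 pp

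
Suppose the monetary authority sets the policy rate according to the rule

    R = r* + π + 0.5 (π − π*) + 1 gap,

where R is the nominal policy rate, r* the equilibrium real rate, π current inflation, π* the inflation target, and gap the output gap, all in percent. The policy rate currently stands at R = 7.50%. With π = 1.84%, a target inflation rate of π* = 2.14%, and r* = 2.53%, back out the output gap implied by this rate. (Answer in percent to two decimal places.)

1 gap = 7.50 − 2.53 − 1.84 − 0.5 × (1.84 − 2.14) = 3.28
gap = 3.28 / 1 = 3.28

3.28%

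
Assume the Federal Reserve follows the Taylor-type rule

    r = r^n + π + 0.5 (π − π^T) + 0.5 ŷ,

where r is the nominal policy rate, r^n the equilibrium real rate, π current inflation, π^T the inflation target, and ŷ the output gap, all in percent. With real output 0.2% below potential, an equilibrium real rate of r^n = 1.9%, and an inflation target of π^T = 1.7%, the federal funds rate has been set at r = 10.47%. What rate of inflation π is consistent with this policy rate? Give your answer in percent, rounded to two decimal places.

6.35%

Output 0.2% below potential → ŷ = -0.2.
Collecting π: r = r^n + (1 + 0.5) π − 0.5 π^T + 0.5 ŷ
1.5 π = 10.47 − 1.9 + 0.5 × 1.7 − 0.5 × (-0.2) = 9.52
π = 9.52 / 1.5 = 6.35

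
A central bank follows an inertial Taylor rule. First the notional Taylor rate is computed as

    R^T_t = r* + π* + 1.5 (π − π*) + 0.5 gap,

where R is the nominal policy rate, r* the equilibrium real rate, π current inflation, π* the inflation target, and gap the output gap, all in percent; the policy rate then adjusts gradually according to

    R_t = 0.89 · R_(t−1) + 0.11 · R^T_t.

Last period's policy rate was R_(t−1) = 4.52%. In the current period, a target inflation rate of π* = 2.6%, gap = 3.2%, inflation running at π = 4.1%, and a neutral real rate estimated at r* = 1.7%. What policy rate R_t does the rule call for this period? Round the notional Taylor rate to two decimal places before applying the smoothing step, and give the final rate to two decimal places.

4.92%

R^T_t = 1.7 + 2.6 + 1.5 × (4.1 − 2.6) + 0.5 × 3.2
   = 1.7 + 2.6 + 2.25 + 1.6 = 8.15
R_t = 0.89 × 4.52 + 0.11 × 8.15 = 4.0228 + 0.8965 = 4.92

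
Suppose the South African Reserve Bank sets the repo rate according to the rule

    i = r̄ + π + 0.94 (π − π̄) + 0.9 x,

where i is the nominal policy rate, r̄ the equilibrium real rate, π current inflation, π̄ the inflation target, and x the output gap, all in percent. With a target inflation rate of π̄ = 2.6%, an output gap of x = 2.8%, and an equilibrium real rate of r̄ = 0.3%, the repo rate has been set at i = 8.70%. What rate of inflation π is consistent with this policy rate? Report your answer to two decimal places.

4.29%

Collecting π: i = r̄ + (1 + 0.94) π − 0.94 π̄ + 0.9 x
1.94 π = 8.70 − 0.3 + 0.94 × 2.6 − 0.9 × 2.8 = 8.324
π = 8.324 / 1.94 = 4.29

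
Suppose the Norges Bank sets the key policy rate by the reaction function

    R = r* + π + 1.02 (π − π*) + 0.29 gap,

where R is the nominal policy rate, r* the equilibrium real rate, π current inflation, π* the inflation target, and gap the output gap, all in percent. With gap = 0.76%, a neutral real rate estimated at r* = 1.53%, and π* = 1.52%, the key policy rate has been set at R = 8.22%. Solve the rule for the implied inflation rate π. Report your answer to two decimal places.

3.97%

Collecting π: R = r* + (1 + 1.02) π − 1.02 π* + 0.29 gap
2.02 π = 8.22 − 1.53 + 1.02 × 1.52 − 0.29 × 0.76 = 8.02
π = 8.02 / 2.02 = 3.97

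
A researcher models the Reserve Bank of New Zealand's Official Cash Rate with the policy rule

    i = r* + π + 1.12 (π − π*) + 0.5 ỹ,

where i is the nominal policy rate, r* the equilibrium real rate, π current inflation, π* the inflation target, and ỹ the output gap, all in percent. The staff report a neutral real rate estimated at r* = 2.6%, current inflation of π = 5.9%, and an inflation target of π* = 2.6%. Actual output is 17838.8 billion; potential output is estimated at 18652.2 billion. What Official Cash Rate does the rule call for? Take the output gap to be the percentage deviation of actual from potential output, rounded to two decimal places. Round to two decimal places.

10.02%

Output gap = 100 × (17838.8 − 18652.2) / 18652.2 = -4.36%.
i = 2.60 + 5.90 + 1.12 × (5.90 − 2.60) + 0.5 × (-4.36)
   = 2.60 + 5.9 + 3.696 − 2.18 = 10.02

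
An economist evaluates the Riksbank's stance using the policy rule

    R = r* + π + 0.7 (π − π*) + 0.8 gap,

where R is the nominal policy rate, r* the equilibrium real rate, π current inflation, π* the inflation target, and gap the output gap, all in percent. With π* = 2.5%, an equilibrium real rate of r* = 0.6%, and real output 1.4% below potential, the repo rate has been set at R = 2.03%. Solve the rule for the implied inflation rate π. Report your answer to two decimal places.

Output 1.4% below potential → gap = -1.4.
Collecting π: R = r* + (1 + 0.7) π − 0.7 π* + 0.8 gap
1.7 π = 2.03 − 0.6 + 0.7 × 2.5 − 0.8 × (-1.4) = 4.3
π = 4.3 / 1.7 = 2.53

2.53%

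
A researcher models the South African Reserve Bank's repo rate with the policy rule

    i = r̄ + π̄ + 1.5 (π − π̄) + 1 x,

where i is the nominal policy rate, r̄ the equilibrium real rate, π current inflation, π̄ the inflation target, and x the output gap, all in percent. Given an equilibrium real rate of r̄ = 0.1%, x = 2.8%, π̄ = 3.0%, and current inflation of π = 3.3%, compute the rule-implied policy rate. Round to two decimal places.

i = 0.1 + 3.0 + 1.5 × (3.3 − 3.0) + 1 × 2.8
   = 0.1 + 3 + 0.45 + 2.8 = 6.35

6.35%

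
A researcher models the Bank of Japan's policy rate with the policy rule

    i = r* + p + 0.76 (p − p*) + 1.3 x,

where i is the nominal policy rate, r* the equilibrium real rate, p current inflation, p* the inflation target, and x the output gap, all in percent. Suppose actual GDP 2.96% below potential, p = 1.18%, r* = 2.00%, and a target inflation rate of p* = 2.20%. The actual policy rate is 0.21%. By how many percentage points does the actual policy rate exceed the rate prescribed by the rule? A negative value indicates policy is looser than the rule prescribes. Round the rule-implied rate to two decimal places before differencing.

1.65 pp

Output 2.96% below potential → x = -2.96.
i = 2.00 + 1.18 + 0.76 × (1.18 − 2.20) + 1.3 × (-2.96)
   = 2.00 + 1.18 − 0.7752 − 3.848 = -1.44
Deviation = 0.21 − (-1.44) = 1.65 pp.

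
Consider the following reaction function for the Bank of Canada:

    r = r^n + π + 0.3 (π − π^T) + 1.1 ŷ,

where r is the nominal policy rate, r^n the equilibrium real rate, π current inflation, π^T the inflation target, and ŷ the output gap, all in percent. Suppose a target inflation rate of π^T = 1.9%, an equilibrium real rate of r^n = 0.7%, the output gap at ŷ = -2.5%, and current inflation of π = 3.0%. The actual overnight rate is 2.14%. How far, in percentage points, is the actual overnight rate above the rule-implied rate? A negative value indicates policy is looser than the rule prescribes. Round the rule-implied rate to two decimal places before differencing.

r = 0.7 + 3.0 + 0.3 × (3.0 − 1.9) + 1.1 × (-2.5)
   = 0.7 + 3 + 0.33 − 2.75 = 1.28
Deviation = 2.14 − 1.28 = 0.86 pp.

0.86 pp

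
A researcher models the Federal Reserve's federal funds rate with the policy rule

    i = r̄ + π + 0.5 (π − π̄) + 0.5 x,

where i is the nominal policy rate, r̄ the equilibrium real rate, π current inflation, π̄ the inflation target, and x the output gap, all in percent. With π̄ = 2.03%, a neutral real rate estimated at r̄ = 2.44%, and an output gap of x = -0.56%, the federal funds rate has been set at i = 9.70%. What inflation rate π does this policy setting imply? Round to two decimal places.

5.70%

Collecting π: i = r̄ + (1 + 0.5) π − 0.5 π̄ + 0.5 x
1.5 π = 9.70 − 2.44 + 0.5 × 2.03 − 0.5 × (-0.56) = 8.555
π = 8.555 / 1.5 = 5.70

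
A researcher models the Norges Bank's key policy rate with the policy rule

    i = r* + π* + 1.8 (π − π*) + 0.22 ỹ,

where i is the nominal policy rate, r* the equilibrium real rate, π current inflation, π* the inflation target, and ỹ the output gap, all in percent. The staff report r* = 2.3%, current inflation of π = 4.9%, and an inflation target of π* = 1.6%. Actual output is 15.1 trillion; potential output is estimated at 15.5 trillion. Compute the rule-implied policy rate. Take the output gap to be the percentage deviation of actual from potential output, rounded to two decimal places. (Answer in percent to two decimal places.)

Output gap = 100 × (15.1 − 15.5) / 15.5 = -2.58%.
i = 2.30 + 1.60 + 1.8 × (4.90 − 1.60) + 0.22 × (-2.58)
   = 2.30 + 1.6 + 5.94 − 0.5676 = 9.27

9.27%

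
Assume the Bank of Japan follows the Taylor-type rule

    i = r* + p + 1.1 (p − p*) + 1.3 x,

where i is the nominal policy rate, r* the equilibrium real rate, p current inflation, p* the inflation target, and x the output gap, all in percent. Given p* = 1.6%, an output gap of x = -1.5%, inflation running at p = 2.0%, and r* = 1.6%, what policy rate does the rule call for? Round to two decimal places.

i = 1.6 + 2.0 + 1.1 × (2.0 − 1.6) + 1.3 × (-1.5)
   = 1.6 + 2 + 0.44 − 1.95 = 2.09

2.09%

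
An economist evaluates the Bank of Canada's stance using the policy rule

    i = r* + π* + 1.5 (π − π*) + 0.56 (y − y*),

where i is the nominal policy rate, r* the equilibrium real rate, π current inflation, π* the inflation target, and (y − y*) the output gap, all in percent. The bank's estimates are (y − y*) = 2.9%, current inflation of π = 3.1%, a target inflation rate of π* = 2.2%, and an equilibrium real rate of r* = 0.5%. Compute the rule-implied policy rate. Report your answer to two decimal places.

i = 0.5 + 2.2 + 1.5 × (3.1 − 2.2) + 0.56 × 2.9
   = 0.5 + 2.2 + 1.35 + 1.624 = 5.67

5.67%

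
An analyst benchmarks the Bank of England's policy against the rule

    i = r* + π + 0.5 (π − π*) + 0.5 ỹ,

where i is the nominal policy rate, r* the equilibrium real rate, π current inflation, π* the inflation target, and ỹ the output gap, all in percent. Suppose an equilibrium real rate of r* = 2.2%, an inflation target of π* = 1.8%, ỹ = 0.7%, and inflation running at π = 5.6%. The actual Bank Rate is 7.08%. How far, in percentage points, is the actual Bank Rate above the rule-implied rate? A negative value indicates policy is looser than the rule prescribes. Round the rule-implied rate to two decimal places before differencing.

-2.97 pp

i = 2.2 + 5.6 + 0.5 × (5.6 − 1.8) + 0.5 × 0.7
   = 2.2 + 5.6 + 1.9 + 0.35 = 10.05
Deviation = 7.08 − 10.05 = -2.97 pp.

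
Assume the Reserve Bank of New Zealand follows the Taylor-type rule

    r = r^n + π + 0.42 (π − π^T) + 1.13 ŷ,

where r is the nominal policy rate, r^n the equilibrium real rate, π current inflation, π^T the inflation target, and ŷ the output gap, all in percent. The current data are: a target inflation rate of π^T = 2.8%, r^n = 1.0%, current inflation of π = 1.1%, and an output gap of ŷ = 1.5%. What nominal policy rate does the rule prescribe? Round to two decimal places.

3.08%

r = 1.0 + 1.1 + 0.42 × (1.1 − 2.8) + 1.13 × 1.5
   = 1.0 + 1.1 − 0.714 + 1.695 = 3.08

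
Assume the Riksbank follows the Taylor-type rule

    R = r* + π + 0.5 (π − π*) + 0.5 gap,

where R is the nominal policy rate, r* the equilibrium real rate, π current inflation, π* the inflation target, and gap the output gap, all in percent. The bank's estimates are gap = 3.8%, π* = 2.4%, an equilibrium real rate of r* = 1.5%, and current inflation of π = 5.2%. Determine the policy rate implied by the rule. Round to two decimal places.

R = 1.5 + 5.2 + 0.5 × (5.2 − 2.4) + 0.5 × 3.8
   = 1.5 + 5.2 + 1.4 + 1.9 = 10.00

10.00%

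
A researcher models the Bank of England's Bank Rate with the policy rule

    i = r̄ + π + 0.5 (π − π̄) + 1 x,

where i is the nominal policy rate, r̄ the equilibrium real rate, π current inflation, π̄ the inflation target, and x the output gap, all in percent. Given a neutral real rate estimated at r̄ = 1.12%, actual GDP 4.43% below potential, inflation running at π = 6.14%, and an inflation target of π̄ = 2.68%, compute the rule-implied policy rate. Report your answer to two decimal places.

4.56%

Output 4.43% below potential → x = -4.43.
i = 1.12 + 6.14 + 0.5 × (6.14 − 2.68) + 1 × (-4.43)
   = 1.12 + 6.14 + 1.73 − 4.43 = 4.56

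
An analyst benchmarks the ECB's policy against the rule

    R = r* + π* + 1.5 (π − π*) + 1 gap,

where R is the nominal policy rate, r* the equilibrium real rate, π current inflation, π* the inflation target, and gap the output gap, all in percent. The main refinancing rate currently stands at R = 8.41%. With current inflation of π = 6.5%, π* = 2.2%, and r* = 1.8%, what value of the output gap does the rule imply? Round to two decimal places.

1 gap = 8.41 − 1.8 − 2.2 − 1.5 × (6.5 − 2.2) = -2.04
gap = -2.04 / 1 = -2.04

-2.04%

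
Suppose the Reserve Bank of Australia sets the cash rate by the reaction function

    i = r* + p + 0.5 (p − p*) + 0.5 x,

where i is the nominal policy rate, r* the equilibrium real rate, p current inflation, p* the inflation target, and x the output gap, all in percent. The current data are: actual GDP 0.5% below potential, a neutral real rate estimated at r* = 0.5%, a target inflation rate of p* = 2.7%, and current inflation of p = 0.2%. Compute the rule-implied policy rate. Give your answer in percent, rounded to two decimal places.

Output 0.5% below potential → x = -0.5.
i = 0.5 + 0.2 + 0.5 × (0.2 − 2.7) + 0.5 × (-0.5)
   = 0.5 + 0.2 − 1.25 − 0.25 = -0.80

-0.80%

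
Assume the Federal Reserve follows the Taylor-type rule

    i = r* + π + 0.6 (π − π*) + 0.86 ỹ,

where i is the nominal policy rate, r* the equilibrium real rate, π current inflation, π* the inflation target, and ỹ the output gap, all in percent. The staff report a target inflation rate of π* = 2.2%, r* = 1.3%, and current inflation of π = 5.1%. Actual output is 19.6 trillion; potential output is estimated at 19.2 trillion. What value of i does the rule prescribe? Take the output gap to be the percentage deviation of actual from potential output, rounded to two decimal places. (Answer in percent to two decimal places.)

Output gap = 100 × (19.6 − 19.2) / 19.2 = 2.08%.
i = 1.30 + 5.10 + 0.6 × (5.10 − 2.20) + 0.86 × 2.08
   = 1.30 + 5.1 + 1.74 + 1.7888 = 9.93

9.93%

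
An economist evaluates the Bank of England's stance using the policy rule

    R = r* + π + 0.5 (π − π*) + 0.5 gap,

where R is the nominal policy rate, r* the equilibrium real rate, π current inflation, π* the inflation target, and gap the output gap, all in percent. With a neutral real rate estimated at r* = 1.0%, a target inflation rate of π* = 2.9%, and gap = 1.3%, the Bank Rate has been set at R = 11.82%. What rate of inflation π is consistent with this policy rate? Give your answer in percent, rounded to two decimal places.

7.75%

Collecting π: R = r* + (1 + 0.5) π − 0.5 π* + 0.5 gap
1.5 π = 11.82 − 1.0 + 0.5 × 2.9 − 0.5 × 1.3 = 11.62
π = 11.62 / 1.5 = 7.75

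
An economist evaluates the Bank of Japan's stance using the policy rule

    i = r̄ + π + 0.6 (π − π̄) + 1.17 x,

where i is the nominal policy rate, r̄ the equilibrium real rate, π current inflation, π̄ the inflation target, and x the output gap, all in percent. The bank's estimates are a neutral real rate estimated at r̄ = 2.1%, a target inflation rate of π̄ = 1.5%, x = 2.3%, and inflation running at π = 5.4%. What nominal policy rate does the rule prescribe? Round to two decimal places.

12.53%

i = 2.1 + 5.4 + 0.6 × (5.4 − 1.5) + 1.17 × 2.3
   = 2.1 + 5.4 + 2.34 + 2.691 = 12.53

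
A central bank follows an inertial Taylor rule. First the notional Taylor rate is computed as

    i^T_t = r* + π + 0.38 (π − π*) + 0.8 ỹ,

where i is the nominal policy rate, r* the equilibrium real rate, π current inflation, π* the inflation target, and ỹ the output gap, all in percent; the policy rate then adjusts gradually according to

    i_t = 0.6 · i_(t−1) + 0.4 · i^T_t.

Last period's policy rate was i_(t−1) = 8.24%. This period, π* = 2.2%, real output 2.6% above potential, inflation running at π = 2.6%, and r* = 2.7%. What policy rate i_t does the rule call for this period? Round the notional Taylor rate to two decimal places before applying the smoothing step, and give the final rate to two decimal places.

7.96%

Output 2.6% above potential → ỹ = 2.6.
i^T_t = 2.7 + 2.6 + 0.38 × (2.6 − 2.2) + 0.8 × 2.6
   = 2.7 + 2.6 + 0.152 + 2.08 = 7.53
i_t = 0.6 × 8.24 + 0.4 × 7.53 = 4.944 + 3.012 = 7.96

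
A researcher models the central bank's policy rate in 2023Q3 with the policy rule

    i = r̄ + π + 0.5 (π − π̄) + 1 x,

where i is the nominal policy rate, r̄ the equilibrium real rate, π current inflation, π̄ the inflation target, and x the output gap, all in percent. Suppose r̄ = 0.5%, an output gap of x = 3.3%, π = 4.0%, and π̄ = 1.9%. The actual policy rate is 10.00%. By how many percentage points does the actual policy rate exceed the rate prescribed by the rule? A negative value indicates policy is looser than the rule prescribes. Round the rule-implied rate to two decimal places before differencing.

1.15 pp

i = 0.5 + 4.0 + 0.5 × (4.0 − 1.9) + 1 × 3.3
   = 0.5 + 4 + 1.05 + 3.3 = 8.85
Deviation = 10.00 − 8.85 = 1.15 pp.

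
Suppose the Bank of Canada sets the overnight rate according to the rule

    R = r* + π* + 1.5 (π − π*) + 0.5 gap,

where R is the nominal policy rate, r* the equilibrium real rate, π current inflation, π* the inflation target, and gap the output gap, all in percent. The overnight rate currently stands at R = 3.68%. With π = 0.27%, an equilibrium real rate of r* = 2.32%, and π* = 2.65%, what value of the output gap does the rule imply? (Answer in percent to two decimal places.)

0.5 gap = 3.68 − 2.32 − 2.65 − 1.5 × (0.27 − 2.65) = 2.28
gap = 2.28 / 0.5 = 4.56

4.56%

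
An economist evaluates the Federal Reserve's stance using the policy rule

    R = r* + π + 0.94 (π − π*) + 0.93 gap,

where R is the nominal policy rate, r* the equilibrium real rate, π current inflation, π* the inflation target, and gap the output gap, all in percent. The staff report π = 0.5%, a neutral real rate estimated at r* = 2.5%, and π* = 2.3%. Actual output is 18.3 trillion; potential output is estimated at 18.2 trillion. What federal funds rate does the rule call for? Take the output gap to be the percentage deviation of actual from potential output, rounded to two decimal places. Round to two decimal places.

Output gap = 100 × (18.3 − 18.2) / 18.2 = 0.55%.
R = 2.50 + 0.50 + 0.94 × (0.50 − 2.30) + 0.93 × 0.55
   = 2.50 + 0.5 − 1.692 + 0.5115 = 1.82

1.82%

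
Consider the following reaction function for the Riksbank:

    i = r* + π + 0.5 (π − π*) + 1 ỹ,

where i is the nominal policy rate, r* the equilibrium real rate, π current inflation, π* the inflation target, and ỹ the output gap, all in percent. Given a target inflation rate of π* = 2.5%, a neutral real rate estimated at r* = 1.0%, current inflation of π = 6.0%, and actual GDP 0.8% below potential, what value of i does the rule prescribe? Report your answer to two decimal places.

7.95%

Output 0.8% below potential → ỹ = -0.8.
i = 1.0 + 6.0 + 0.5 × (6.0 − 2.5) + 1 × (-0.8)
   = 1.0 + 6 + 1.75 − 0.8 = 7.95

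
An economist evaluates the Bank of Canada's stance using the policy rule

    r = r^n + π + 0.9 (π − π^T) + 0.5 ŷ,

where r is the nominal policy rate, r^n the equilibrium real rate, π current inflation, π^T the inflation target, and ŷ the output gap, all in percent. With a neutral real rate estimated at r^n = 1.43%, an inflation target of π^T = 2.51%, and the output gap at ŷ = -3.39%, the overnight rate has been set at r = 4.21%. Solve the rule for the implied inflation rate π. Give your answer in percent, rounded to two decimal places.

Collecting π: r = r^n + (1 + 0.9) π − 0.9 π^T + 0.5 ŷ
1.9 π = 4.21 − 1.43 + 0.9 × 2.51 − 0.5 × (-3.39) = 6.734
π = 6.734 / 1.9 = 3.54

3.54%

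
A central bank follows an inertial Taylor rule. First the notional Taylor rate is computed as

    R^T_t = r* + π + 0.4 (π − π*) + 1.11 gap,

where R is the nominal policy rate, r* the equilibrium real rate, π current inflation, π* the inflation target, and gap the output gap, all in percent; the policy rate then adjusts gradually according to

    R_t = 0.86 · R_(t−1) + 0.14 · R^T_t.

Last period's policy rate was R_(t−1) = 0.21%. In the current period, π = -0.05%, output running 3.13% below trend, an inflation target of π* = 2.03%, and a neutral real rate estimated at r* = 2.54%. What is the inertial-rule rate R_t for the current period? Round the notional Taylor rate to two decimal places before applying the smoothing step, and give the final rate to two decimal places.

-0.07%

Output 3.13% below potential → gap = -3.13.
R^T_t = 2.54 + (-0.05) + 0.4 × (-0.05 − 2.03) + 1.11 × (-3.13)
   = 2.54 − 0.05 − 0.832 − 3.4743 = -1.82
R_t = 0.86 × 0.21 + 0.14 × (-1.82) = 0.1806 − 0.2548 = -0.07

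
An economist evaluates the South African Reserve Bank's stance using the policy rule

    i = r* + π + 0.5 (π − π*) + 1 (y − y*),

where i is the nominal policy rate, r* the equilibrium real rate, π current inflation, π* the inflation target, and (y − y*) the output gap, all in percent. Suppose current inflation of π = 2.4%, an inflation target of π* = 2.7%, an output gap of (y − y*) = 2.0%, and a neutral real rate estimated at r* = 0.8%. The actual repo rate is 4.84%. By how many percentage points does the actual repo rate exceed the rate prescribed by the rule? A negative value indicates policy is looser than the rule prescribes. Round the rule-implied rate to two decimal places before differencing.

-0.21 pp

i = 0.8 + 2.4 + 0.5 × (2.4 − 2.7) + 1 × 2.0
   = 0.8 + 2.4 − 0.15 + 2 = 5.05
Deviation = 4.84 − 5.05 = -0.21 pp.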